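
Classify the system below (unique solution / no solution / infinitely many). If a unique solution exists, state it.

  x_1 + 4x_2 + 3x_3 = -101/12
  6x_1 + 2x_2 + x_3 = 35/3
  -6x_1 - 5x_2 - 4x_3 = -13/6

Row-reduce the augmented matrix:
R2 ← R2 − 6·R1.
R3 ← R3 + 6·R1.
R2 ← R2 / (-22).
R1 ← R1 − 4·R2.
R3 ← R3 − 19·R2.
R3 ← R3 / (-15/22).
R1 ← R1 + 1/11·R3.
R2 ← R2 − 17/22·R3.
Reading off the reduced rows gives x_1 = 11/4, x_2 = -5/3, x_3 = -3/2.

x_1 = 11/4, x_2 = -5/3, x_3 = -3/2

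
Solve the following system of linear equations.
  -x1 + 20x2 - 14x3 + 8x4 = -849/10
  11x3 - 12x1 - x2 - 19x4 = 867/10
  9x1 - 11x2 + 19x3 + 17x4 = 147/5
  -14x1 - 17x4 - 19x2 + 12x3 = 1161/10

x1 = -3/2, x2 = -3/2, x3 = 3, x4 = -9/5

Row-reduce the augmented matrix:
R1 ← R1 / (-1).
R2 ← R2 + 12·R1.
R3 ← R3 − 9·R1.
R4 ← R4 + 14·R1.
R2 ← R2 / (-241).
R1 ← R1 + 20·R2.
R3 ← R3 − 169·R2.
R4 ← R4 + 299·R2.
R3 ← R3 / (4464/241).
R1 ← R1 + 206/241·R3.
R2 ← R2 + 179/241·R3.
R4 ← R4 + 3393/241·R3.
R4 ← R4 / (4967/248).
R1 ← R1 − 2153/1116·R4.
R2 ← R2 − 1813/2232·R4.
R3 ← R3 − 1007/2232·R4.
Reading off the reduced rows gives x1 = -3/2, x2 = -3/2, x3 = 3, x4 = -9/5.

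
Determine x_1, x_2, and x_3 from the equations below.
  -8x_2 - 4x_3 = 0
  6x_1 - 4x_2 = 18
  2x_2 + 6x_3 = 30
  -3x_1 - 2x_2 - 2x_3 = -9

Row-reduce the augmented matrix:
Swap R1 and R2.
R1 ← R1 / (6).
R4 ← R4 + 3·R1.
R2 ← R2 / (-8).
R1 ← R1 + 2/3·R2.
R3 ← R3 − 2·R2.
R4 ← R4 + 4·R2.
R3 ← R3 / (5).
R1 ← R1 − 1/3·R3.
R2 ← R2 − 1/2·R3.
R4 reduces to 0 = 0, so the extra equation is consistent.
Reading off the reduced rows gives x_1 = 1, x_2 = -3, x_3 = 6.

x_1 = 1, x_2 = -3, x_3 = 6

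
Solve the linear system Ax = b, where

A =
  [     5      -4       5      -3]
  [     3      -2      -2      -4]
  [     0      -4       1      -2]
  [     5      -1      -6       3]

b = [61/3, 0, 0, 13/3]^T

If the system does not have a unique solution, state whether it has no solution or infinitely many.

Row-reduce the augmented matrix:
R1 ← R1 / (5).
R2 ← R2 − 3·R1.
R4 ← R4 − 5·R1.
R2 ← R2 / (2/5).
R1 ← R1 + 4/5·R2.
R3 ← R3 + 4·R2.
R4 ← R4 − 3·R2.
R3 ← R3 / (-49).
R1 ← R1 + 9·R3.
R2 ← R2 + 25/2·R3.
R4 ← R4 − 53/2·R3.
R4 ← R4 / (933/98).
R1 ← R1 + 29/49·R4.
R2 ← R2 − 61/98·R4.
R3 ← R3 − 24/49·R4.
Reading off the reduced rows gives x_1 = 8/3, x_2 = 0, x_3 = 2, x_4 = 1.

x_1 = 8/3, x_2 = 0, x_3 = 2, x_4 = 1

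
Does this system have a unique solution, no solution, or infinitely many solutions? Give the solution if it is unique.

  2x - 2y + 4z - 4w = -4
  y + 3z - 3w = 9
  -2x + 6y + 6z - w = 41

Row-reduce:
R1 ← R1 / (2).
R3 ← R3 + 2·R1.
R1 ← R1 + 1·R2.
R3 ← R3 − 4·R2.
R3 ← R3 / (-2).
R1 ← R1 − 5·R3.
R2 ← R2 − 3·R3.
Rank is 3 with 4 unknowns, leaving w free.

infinitely many solutions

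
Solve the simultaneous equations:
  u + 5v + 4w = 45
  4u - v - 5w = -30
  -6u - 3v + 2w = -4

u = -1, v = 6, w = 4

Row-reduce the augmented matrix:
R2 ← R2 − 4·R1.
R3 ← R3 + 6·R1.
R2 ← R2 / (-21).
R1 ← R1 − 5·R2.
R3 ← R3 − 27·R2.
R3 ← R3 / (-1).
R1 ← R1 + 1·R3.
R2 ← R2 − 1·R3.
Reading off the reduced rows gives u = -1, v = 6, w = 4.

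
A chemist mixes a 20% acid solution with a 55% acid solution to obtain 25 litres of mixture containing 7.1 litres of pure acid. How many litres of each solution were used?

litres of solution A: 19, litres of solution B: 6

Let a = litres of solution A, b = litres of solution B.
  a + b = 25
  (1/5)a + (11/20)b = 71/10
From equation 1: a = 25 − b.
Substitute into equation 2 and solve: b = 6.
Then a = 19.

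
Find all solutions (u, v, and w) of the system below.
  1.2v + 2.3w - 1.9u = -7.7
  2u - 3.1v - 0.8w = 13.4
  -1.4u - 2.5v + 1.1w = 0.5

Row-reduce the augmented matrix:
R1 ← R1 / (-19/10).
R2 ← R2 − 2·R1.
R3 ← R3 + 7/5·R1.
R2 ← R2 / (-349/190).
R1 ← R1 + 12/19·R2.
R3 ← R3 + 643/190·R2.
R3 ← R3 / (-12499/3490).
R1 ← R1 + 617/349·R3.
R2 ← R2 + 308/349·R3.
Reading off the reduced rows gives u = 4, v = -2, w = 1.

u = 4, v = -2, w = 1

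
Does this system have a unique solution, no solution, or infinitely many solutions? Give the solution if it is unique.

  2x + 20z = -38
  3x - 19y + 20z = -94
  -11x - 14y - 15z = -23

Row-reduce the augmented matrix:
R1 ← R1 / (2).
R2 ← R2 − 3·R1.
R3 ← R3 + 11·R1.
R2 ← R2 / (-19).
R3 ← R3 + 14·R2.
R3 ← R3 / (1945/19).
R1 ← R1 − 10·R3.
R2 ← R2 − 10/19·R3.
Reading off the reduced rows gives x = 1, y = 3, z = -2.

x = 1, y = 3, z = -2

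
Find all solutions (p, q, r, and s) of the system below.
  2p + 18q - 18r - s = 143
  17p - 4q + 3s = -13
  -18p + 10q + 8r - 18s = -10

infinitely many solutions

Row-reduce:
R1 ← R1 / (2).
R2 ← R2 − 17·R1.
R3 ← R3 + 18·R1.
R2 ← R2 / (-157).
R1 ← R1 − 9·R2.
R3 ← R3 − 172·R2.
R3 ← R3 / (2138/157).
R1 ← R1 + 36/157·R3.
R2 ← R2 + 153/157·R3.
Rank is 3 with 4 unknowns, leaving s free.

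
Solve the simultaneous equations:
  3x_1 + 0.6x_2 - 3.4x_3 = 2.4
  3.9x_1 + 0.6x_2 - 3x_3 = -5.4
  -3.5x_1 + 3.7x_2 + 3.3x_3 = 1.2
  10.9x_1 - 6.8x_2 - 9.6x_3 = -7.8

x_1 = -6, x_2 = 0, x_3 = -6

Row-reduce the augmented matrix:
R1 ← R1 / (3).
R2 ← R2 − 39/10·R1.
R3 ← R3 + 7/2·R1.
R4 ← R4 − 109/10·R1.
R2 ← R2 / (-9/50).
R1 ← R1 − 1/5·R2.
R3 ← R3 − 22/5·R2.
R4 ← R4 + 449/50·R2.
R3 ← R3 / (1532/45).
R1 ← R1 − 4/9·R3.
R2 ← R2 + 71/9·R3.
R4 ← R4 + 3064/45·R3.
R4 reduces to 0 = 0, so the extra equation is consistent.
Reading off the reduced rows gives x_1 = -6, x_2 = 0, x_3 = -6.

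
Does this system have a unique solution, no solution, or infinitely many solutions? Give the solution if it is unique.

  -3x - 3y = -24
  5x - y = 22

x = 5, y = 3

Row-reduce the augmented matrix:
R1 ← R1 / (-3).
R2 ← R2 − 5·R1.
R2 ← R2 / (-6).
R1 ← R1 − 1·R2.
Reading off the reduced rows gives x = 5, y = 3.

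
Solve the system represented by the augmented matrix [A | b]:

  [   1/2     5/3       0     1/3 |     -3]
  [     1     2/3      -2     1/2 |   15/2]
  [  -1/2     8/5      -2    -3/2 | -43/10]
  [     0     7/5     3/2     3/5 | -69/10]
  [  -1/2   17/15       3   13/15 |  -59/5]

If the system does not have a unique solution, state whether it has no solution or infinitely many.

no solution

Row-reduce:
R1 ← R1 / (1/2).
R2 ← R2 − 1·R1.
R3 ← R3 + 1/2·R1.
R5 ← R5 + 1/2·R1.
R2 ← R2 / (-8/3).
R1 ← R1 − 10/3·R2.
R3 ← R3 − 49/15·R2.
R4 ← R4 − 7/5·R2.
R5 ← R5 − 14/5·R2.
R3 ← R3 / (-89/20).
R1 ← R1 + 5/2·R3.
R2 ← R2 − 3/4·R3.
R4 ← R4 − 9/20·R3.
R5 ← R5 − 9/10·R3.
R4 ← R4 / (1331/3560).
R1 ← R1 − 328/267·R4.
R2 ← R2 + 15/89·R4.
R3 ← R3 − 329/1068·R4.
R5 ← R5 − 1331/1780·R4.
Row 5 reduces to 0 = -1, a contradiction. The system is inconsistent.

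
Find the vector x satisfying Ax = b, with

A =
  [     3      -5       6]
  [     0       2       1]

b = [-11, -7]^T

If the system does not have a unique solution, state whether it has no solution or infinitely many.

Row-reduce:
R1 ← R1 / (3).
R2 ← R2 / (2).
R1 ← R1 + 5/3·R2.
Rank is 2 with 3 unknowns, leaving x_3 free.

infinitely many solutions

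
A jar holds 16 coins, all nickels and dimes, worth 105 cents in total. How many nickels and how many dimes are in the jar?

nickels: 11, dimes: 5

Let n = nickels, d = dimes.
  n + d = 16
  5n + 10d = 105
Row-reduce the augmented matrix:
R2 ← R2 − 5·R1.
R2 ← R2 / (5).
R1 ← R1 − 1·R2.
Reading off the reduced rows gives n = 11, d = 5.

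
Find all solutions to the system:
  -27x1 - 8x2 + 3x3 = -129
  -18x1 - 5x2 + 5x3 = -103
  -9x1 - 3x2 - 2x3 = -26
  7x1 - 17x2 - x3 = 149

x1 = 6, x2 = -6, x3 = -5

Row-reduce the augmented matrix:
R1 ← R1 / (-27).
R2 ← R2 + 18·R1.
R3 ← R3 + 9·R1.
R4 ← R4 − 7·R1.
R2 ← R2 / (1/3).
R1 ← R1 − 8/27·R2.
R3 ← R3 + 1/3·R2.
R4 ← R4 + 515/27·R2.
Swap R3 and R4.
R3 ← R3 / (1543/9).
R1 ← R1 + 25/9·R3.
R2 ← R2 − 9·R3.
R4 reduces to 0 = 0, so the extra equation is consistent.
Reading off the reduced rows gives x1 = 6, x2 = -6, x3 = -5.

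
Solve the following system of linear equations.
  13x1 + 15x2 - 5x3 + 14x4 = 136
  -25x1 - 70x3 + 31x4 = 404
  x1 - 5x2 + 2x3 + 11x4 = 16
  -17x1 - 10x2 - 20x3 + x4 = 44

infinitely many solutions

Row-reduce:
R1 ← R1 / (13).
R2 ← R2 + 25·R1.
R3 ← R3 − 1·R1.
R4 ← R4 + 17·R1.
R2 ← R2 / (375/13).
R1 ← R1 − 15/13·R2.
R3 ← R3 + 80/13·R2.
R4 ← R4 − 125/13·R2.
R3 ← R3 / (-73/5).
R1 ← R1 − 14/5·R3.
R2 ← R2 + 69/25·R3.
Rank is 3 with 4 unknowns, leaving x4 free.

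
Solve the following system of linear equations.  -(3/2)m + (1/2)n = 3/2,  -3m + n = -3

no solution

Row-reduce:
R1 ← R1 / (-3/2).
R2 ← R2 + 3·R1.
Row 2 reduces to 0 = -6, a contradiction. The system is inconsistent.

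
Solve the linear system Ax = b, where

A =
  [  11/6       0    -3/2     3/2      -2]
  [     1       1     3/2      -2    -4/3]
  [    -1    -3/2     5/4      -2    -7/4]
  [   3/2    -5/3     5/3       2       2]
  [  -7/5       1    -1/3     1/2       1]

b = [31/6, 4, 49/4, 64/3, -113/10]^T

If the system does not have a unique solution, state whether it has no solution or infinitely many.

x_1 = 2, x_2 = -5, x_3 = 6, x_4 = 3, x_5 = -3

Row-reduce the augmented matrix:
R1 ← R1 / (11/6).
R2 ← R2 − 1·R1.
R3 ← R3 + 1·R1.
R4 ← R4 − 3/2·R1.
R5 ← R5 + 7/5·R1.
R3 ← R3 + 3/2·R2.
R4 ← R4 + 5/3·R2.
R5 ← R5 − 1·R2.
R3 ← R3 / (43/11).
R1 ← R1 + 9/11·R3.
R2 ← R2 − 51/22·R3.
R4 ← R4 − 223/33·R3.
R5 ← R5 + 1253/330·R3.
R4 ← R4 / (700/129).
R1 ← R1 + 27/86·R4.
R2 ← R2 − 67/172·R4.
R3 ← R3 + 119/86·R4.
R5 ← R5 + 2039/2580·R4.
R5 ← R5 / (-1068433/504000).
R1 ← R1 + 7023/5600·R5.
R2 ← R2 − 34549/33600·R5.
R3 ← R3 − 3401/2400·R5.
R4 ← R4 − 13579/8400·R5.
Reading off the reduced rows gives x_1 = 2, x_2 = -5, x_3 = 6, x_4 = 3, x_5 = -3.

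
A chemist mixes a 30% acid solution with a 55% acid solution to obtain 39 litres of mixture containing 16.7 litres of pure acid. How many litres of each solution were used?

Let a = litres of solution A, b = litres of solution B.
  a + b = 39
  (3/10)a + (11/20)b = 167/10
Row-reduce the augmented matrix:
R2 ← R2 − 3/10·R1.
R2 ← R2 / (1/4).
R1 ← R1 − 1·R2.
Reading off the reduced rows gives a = 19, b = 20.

litres of solution A: 19, litres of solution B: 20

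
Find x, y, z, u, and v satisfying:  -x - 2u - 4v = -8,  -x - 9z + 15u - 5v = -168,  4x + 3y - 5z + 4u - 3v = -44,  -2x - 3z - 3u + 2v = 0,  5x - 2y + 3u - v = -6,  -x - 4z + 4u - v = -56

x = 4, y = 2, z = 6, u = -6, v = 4

Row-reduce the augmented matrix:
R1 ← R1 / (-1).
R2 ← R2 + 1·R1.
R3 ← R3 − 4·R1.
R4 ← R4 + 2·R1.
R5 ← R5 − 5·R1.
R6 ← R6 + 1·R1.
Swap R2 and R3.
R2 ← R2 / (3).
R5 ← R5 + 2·R2.
R3 ← R3 / (-9).
R2 ← R2 + 5/3·R3.
R4 ← R4 + 3·R3.
R5 ← R5 + 10/3·R3.
R6 ← R6 + 4·R3.
R4 ← R4 / (-14/3).
R1 ← R1 − 2·R4.
R2 ← R2 + 121/27·R4.
R3 ← R3 + 17/9·R4.
R5 ← R5 + 431/27·R4.
R6 ← R6 + 14/9·R4.
R5 ← R5 / (-961/14).
R1 ← R1 − 59/7·R5.
R2 ← R2 + 225/14·R5.
R3 ← R3 + 57/14·R5.
R4 ← R4 + 31/14·R5.
R6 reduces to 0 = 0, so the extra equation is consistent.
Reading off the reduced rows gives x = 4, y = 2, z = 6, u = -6, v = 4.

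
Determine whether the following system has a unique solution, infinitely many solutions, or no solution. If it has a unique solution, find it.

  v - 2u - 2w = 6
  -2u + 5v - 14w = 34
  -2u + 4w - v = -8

Row-reduce:
R1 ← R1 / (-2).
R2 ← R2 + 2·R1.
R3 ← R3 + 2·R1.
R2 ← R2 / (4).
R1 ← R1 + 1/2·R2.
R3 ← R3 + 2·R2.
Rank is 2 with 3 unknowns, leaving w free.

infinitely many solutions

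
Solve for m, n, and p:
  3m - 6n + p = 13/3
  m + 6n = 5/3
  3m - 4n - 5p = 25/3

m = 5/3, n = 0, p = -2/3

Row-reduce the augmented matrix:
R1 ← R1 / (3).
R2 ← R2 − 1·R1.
R3 ← R3 − 3·R1.
R2 ← R2 / (8).
R1 ← R1 + 2·R2.
R3 ← R3 − 2·R2.
R3 ← R3 / (-71/12).
R1 ← R1 − 1/4·R3.
R2 ← R2 + 1/24·R3.
Reading off the reduced rows gives m = 5/3, n = 0, p = -2/3.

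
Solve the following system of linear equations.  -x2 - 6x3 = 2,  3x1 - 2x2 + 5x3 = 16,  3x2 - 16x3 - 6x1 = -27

Row-reduce:
Swap R1 and R2.
R1 ← R1 / (3).
R3 ← R3 + 6·R1.
R2 ← R2 / (-1).
R1 ← R1 + 2/3·R2.
R3 ← R3 + 1·R2.
Row 3 reduces to 0 = 3, a contradiction. The system is inconsistent.

no solution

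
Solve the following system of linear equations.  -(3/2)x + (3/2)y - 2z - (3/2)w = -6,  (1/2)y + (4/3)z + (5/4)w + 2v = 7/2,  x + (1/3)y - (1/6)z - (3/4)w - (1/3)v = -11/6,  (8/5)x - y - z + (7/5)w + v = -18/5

infinitely many solutions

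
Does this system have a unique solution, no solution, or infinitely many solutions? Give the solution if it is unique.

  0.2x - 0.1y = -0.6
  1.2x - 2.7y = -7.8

x = -2, y = 2

Row-reduce the augmented matrix:
R1 ← R1 / (1/5).
R2 ← R2 − 6/5·R1.
R2 ← R2 / (-21/10).
R1 ← R1 + 1/2·R2.
Reading off the reduced rows gives x = -2, y = 2.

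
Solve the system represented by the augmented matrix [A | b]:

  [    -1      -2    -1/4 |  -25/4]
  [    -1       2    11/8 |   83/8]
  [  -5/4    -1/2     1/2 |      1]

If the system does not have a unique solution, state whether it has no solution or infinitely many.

no solution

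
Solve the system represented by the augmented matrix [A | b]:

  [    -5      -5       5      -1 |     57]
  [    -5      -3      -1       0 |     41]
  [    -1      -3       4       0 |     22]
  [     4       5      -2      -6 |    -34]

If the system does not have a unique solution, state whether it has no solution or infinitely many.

x_1 = -6, x_2 = -4, x_3 = 1, x_4 = -2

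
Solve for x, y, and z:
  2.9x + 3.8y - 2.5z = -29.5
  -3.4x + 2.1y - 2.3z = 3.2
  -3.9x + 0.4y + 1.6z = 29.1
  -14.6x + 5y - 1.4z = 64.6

Row-reduce the augmented matrix:
R1 ← R1 / (29/10).
R2 ← R2 + 17/5·R1.
R3 ← R3 + 39/10·R1.
R4 ← R4 + 73/5·R1.
R2 ← R2 / (1901/290).
R1 ← R1 − 38/29·R2.
R3 ← R3 − 799/145·R2.
R4 ← R4 − 3499/145·R2.
R3 ← R3 / (10019/3802).
R1 ← R1 − 349/1901·R3.
R2 ← R2 + 1517/1901·R3.
R4 ← R4 − 10019/1901·R3.
R4 reduces to 0 = 0, so the extra equation is consistent.
Reading off the reduced rows gives x = -5, y = 0, z = 6.

x = -5, y = 0, z = 6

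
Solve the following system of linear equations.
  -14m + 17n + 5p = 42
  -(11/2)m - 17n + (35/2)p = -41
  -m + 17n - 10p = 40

Row-reduce:
R1 ← R1 / (-14).
R2 ← R2 + 11/2·R1.
R3 ← R3 + 1·R1.
R2 ← R2 / (-663/28).
R1 ← R1 + 17/14·R2.
R3 ← R3 − 221/14·R2.
Row 3 reduces to 0 = -4/3, a contradiction. The system is inconsistent.

no solution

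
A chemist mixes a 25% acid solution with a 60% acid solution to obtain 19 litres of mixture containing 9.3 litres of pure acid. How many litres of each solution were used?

litres of solution A: 6, litres of solution B: 13

Let a = litres of solution A, b = litres of solution B.
  a + b = 19
  (1/4)a + (3/5)b = 93/10
From equation 1: a = 19 − b.
Substitute into equation 2 and solve: b = 13.
Then a = 6.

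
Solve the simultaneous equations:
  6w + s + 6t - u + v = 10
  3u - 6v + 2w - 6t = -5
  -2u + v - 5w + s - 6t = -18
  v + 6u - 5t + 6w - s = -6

Row-reduce:
R1 ← R1 / (-1).
R2 ← R2 − 3·R1.
R3 ← R3 + 2·R1.
R4 ← R4 − 6·R1.
R2 ← R2 / (-3).
R1 ← R1 + 1·R2.
R3 ← R3 + 1·R2.
R4 ← R4 − 7·R2.
R3 ← R3 / (-71/3).
R1 ← R1 + 38/3·R3.
R2 ← R2 + 20/3·R3.
R4 ← R4 − 266/3·R3.
R4 ← R4 / (320/71).
R1 ← R1 + 66/71·R4.
R2 ← R2 + 31/71·R4.
R3 ← R3 − 6/71·R4.
Rank is 4 with 5 unknowns, leaving t free.

infinitely many solutions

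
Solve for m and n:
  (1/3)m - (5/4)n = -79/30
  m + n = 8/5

From equation 2: m = 8/5 − n.
Substitute into equation 1 and solve: n = 2.
Then m = -2/5.

m = -2/5, n = 2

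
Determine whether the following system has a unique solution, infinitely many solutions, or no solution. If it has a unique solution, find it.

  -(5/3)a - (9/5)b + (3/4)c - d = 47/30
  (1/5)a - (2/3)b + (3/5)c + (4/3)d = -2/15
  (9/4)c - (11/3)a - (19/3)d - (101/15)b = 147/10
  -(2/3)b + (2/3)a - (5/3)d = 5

infinitely many solutions

Row-reduce:
R1 ← R1 / (-5/3).
R2 ← R2 − 1/5·R1.
R3 ← R3 + 11/3·R1.
R4 ← R4 − 2/3·R1.
R2 ← R2 / (-331/375).
R1 ← R1 − 27/25·R2.
R3 ← R3 + 208/75·R2.
R4 ← R4 + 104/75·R2.
R3 ← R3 / (-519/331).
R1 ← R1 − 261/662·R3.
R2 ← R2 + 1035/1324·R3.
R4 ← R4 + 519/662·R3.
Rank is 3 with 4 unknowns, leaving d free.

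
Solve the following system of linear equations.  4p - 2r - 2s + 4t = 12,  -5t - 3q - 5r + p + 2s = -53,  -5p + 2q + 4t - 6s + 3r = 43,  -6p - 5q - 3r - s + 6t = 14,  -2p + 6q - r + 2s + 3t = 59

Row-reduce the augmented matrix:
R1 ← R1 / (4).
R2 ← R2 − 1·R1.
R3 ← R3 + 5·R1.
R4 ← R4 + 6·R1.
R5 ← R5 + 2·R1.
R2 ← R2 / (-3).
R3 ← R3 − 2·R2.
R4 ← R4 + 5·R2.
R5 ← R5 − 6·R2.
R3 ← R3 / (-5/2).
R1 ← R1 + 1/2·R3.
R2 ← R2 − 3/2·R3.
R4 ← R4 − 3/2·R3.
R5 ← R5 + 11·R3.
R4 ← R4 / (-184/15).
R1 ← R1 − 13/15·R4.
R2 ← R2 + 74/15·R4.
R3 ← R3 − 41/15·R4.
R5 ← R5 − 541/15·R4.
R5 ← R5 / (8189/184).
R1 ← R1 − 325/184·R5.
R2 ← R2 + 465/92·R5.
R3 ← R3 − 657/184·R5.
R4 ← R4 + 375/184·R5.
Reading off the reduced rows gives p = -2, q = 6, r = 1, s = 1, t = 6.

p = -2, q = 6, r = 1, s = 1, t = 6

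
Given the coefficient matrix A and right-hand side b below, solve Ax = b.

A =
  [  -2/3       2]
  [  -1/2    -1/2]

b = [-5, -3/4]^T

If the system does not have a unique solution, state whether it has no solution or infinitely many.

x_1 = 3, x_2 = -3/2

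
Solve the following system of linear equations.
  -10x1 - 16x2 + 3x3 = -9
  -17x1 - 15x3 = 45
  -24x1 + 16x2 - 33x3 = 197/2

no solution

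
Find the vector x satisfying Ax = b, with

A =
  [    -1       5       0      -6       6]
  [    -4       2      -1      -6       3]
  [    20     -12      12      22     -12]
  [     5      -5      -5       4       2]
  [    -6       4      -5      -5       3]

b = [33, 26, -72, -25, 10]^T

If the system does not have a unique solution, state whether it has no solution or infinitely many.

infinitely many solutions

Row-reduce:
R1 ← R1 / (-1).
R2 ← R2 + 4·R1.
R3 ← R3 − 20·R1.
R4 ← R4 − 5·R1.
R5 ← R5 + 6·R1.
R2 ← R2 / (-18).
R1 ← R1 + 5·R2.
R3 ← R3 − 88·R2.
R4 ← R4 − 20·R2.
R5 ← R5 + 26·R2.
R3 ← R3 / (64/9).
R1 ← R1 − 5/18·R3.
R2 ← R2 − 1/18·R3.
R4 ← R4 + 55/9·R3.
R5 ← R5 + 32/9·R3.
R4 ← R4 / (-467/32).
R1 ← R1 − 89/64·R4.
R2 ← R2 + 59/64·R4.
R3 ← R3 + 45/32·R4.
Rank is 4 with 5 unknowns, leaving x_5 free.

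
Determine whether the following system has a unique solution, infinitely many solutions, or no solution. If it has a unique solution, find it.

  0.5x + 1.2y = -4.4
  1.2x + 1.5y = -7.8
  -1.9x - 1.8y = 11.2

Row-reduce the augmented matrix:
R1 ← R1 / (1/2).
R2 ← R2 − 6/5·R1.
R3 ← R3 + 19/10·R1.
R2 ← R2 / (-69/50).
R1 ← R1 − 12/5·R2.
R3 ← R3 − 69/25·R2.
R3 reduces to 0 = 0, so the extra equation is consistent.
Reading off the reduced rows gives x = -4, y = -2.

x = -4, y = -2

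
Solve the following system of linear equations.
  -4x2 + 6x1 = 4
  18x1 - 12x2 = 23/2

Row-reduce:
R1 ← R1 / (6).
R2 ← R2 − 18·R1.
Row 2 reduces to 0 = -1/2, a contradiction. The system is inconsistent.

no solution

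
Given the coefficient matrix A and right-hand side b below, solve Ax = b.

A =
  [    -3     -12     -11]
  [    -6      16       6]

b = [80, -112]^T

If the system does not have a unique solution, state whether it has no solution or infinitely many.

infinitely many solutions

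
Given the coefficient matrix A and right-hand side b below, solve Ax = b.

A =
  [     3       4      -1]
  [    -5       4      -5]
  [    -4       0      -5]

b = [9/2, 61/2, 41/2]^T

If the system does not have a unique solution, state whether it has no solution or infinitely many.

Row-reduce the augmented matrix:
R1 ← R1 / (3).
R2 ← R2 + 5·R1.
R3 ← R3 + 4·R1.
R2 ← R2 / (32/3).
R1 ← R1 − 4/3·R2.
R3 ← R3 − 16/3·R2.
R3 ← R3 / (-3).
R1 ← R1 − 1/2·R3.
R2 ← R2 + 5/8·R3.
Reading off the reduced rows gives x_1 = -2, x_2 = 2, x_3 = -5/2.

x_1 = -2, x_2 = 2, x_3 = -5/2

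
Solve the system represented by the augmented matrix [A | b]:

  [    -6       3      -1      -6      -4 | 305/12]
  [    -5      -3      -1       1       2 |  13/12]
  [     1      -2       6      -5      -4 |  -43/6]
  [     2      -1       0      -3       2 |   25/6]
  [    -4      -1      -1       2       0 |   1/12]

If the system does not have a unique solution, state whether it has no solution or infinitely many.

x_1 = -1, x_2 = 3/2, x_3 = -9/4, x_4 = -7/3, x_5 = 1/3

Row-reduce the augmented matrix:
R1 ← R1 / (-6).
R2 ← R2 + 5·R1.
R3 ← R3 − 1·R1.
R4 ← R4 − 2·R1.
R5 ← R5 + 4·R1.
R2 ← R2 / (-11/2).
R1 ← R1 + 1/2·R2.
R3 ← R3 + 3/2·R2.
R5 ← R5 + 3·R2.
R3 ← R3 / (194/33).
R1 ← R1 − 2/11·R3.
R2 ← R2 − 1/33·R3.
R4 ← R4 + 1/3·R3.
R5 ← R5 + 8/33·R3.
R4 ← R4 / (-527/97).
R1 ← R1 − 67/97·R4.
R2 ← R2 + 102/97·R4.
R3 ← R3 + 126/97·R4.
R5 ← R5 − 234/97·R4.
R5 ← R5 / (-6/17).
R1 ← R1 − 7/17·R5.
R2 ← R2 + 1·R5.
R3 ← R3 + 19/17·R5.
R4 ← R4 + 1/17·R5.
Reading off the reduced rows gives x_1 = -1, x_2 = 3/2, x_3 = -9/4, x_4 = -7/3, x_5 = 1/3.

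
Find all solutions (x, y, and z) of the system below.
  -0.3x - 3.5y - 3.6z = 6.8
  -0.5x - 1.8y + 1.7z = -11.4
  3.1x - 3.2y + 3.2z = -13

Row-reduce the augmented matrix:
R1 ← R1 / (-3/10).
R2 ← R2 + 1/2·R1.
R3 ← R3 − 31/10·R1.
R2 ← R2 / (121/30).
R1 ← R1 − 35/3·R2.
R3 ← R3 + 1181/30·R2.
R3 ← R3 / (4527/110).
R1 ← R1 + 113/11·R3.
R2 ← R2 − 21/11·R3.
Reading off the reduced rows gives x = 2, y = 2, z = -4.

x = 2, y = 2, z = -4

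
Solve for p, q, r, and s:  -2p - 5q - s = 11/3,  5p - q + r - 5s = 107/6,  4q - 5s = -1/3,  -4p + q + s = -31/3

Row-reduce the augmented matrix:
R1 ← R1 / (-2).
R2 ← R2 − 5·R1.
R4 ← R4 + 4·R1.
R2 ← R2 / (-27/2).
R1 ← R1 − 5/2·R2.
R3 ← R3 − 4·R2.
R4 ← R4 − 11·R2.
R3 ← R3 / (8/27).
R1 ← R1 − 5/27·R3.
R2 ← R2 + 2/27·R3.
R4 ← R4 − 22/27·R3.
R4 ← R4 / (67/4).
R1 ← R1 − 29/8·R4.
R2 ← R2 + 5/4·R4.
R3 ← R3 + 195/8·R4.
Reading off the reduced rows gives p = 2, q = -4/3, r = 3/2, s = -1.

p = 2, q = -4/3, r = 3/2, s = -1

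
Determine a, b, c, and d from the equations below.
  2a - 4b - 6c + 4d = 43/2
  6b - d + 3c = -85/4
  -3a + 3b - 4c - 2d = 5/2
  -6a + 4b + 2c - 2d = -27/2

Row-reduce the augmented matrix:
R1 ← R1 / (2).
R3 ← R3 + 3·R1.
R4 ← R4 + 6·R1.
R2 ← R2 / (6).
R1 ← R1 + 2·R2.
R3 ← R3 + 3·R2.
R4 ← R4 + 8·R2.
R3 ← R3 / (-23/2).
R1 ← R1 + 2·R3.
R2 ← R2 − 1/2·R3.
R4 ← R4 + 12·R3.
R4 ← R4 / (346/69).
R1 ← R1 − 73/69·R4.
R2 ← R2 + 1/69·R4.
R3 ← R3 + 7/23·R4.
Reading off the reduced rows gives a = 0, b = -5/2, c = -9/4, d = -1/2.

a = 0, b = -5/2, c = -9/4, d = -1/2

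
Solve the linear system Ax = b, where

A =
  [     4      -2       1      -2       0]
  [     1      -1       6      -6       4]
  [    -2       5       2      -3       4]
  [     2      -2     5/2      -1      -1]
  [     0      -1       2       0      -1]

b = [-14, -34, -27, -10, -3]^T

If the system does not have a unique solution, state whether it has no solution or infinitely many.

Row-reduce:
R1 ← R1 / (4).
R2 ← R2 − 1·R1.
R3 ← R3 + 2·R1.
R4 ← R4 − 2·R1.
R2 ← R2 / (-1/2).
R1 ← R1 + 1/2·R2.
R3 ← R3 − 4·R2.
R4 ← R4 + 1·R2.
R5 ← R5 + 1·R2.
R3 ← R3 / (97/2).
R1 ← R1 + 11/2·R3.
R2 ← R2 + 23/2·R3.
R4 ← R4 + 19/2·R3.
R5 ← R5 + 19/2·R3.
R4 ← R4 / (155/97).
R1 ← R1 + 43/97·R4.
R2 ← R2 + 37/97·R4.
R3 ← R3 + 96/97·R4.
R5 ← R5 − 155/97·R4.
Rank is 4 with 5 unknowns, leaving x_5 free.

infinitely many solutions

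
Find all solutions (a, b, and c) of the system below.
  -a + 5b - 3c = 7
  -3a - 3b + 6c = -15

Row-reduce:
R1 ← R1 / (-1).
R2 ← R2 + 3·R1.
R2 ← R2 / (-18).
R1 ← R1 + 5·R2.
Rank is 2 with 3 unknowns, leaving c free.

infinitely many solutions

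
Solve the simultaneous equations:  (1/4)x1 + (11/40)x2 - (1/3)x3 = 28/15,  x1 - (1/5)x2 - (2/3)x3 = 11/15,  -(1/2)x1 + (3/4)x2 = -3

no solution

Row-reduce:
R1 ← R1 / (1/4).
R2 ← R2 − 1·R1.
R3 ← R3 + 1/2·R1.
R2 ← R2 / (-13/10).
R1 ← R1 − 11/10·R2.
R3 ← R3 − 13/10·R2.
Row 3 reduces to 0 = -6, a contradiction. The system is inconsistent.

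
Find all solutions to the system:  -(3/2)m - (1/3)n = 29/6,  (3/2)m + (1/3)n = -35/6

Row-reduce:
R1 ← R1 / (-3/2).
R2 ← R2 − 3/2·R1.
Row 2 reduces to 0 = -1, a contradiction. The system is inconsistent.

no solution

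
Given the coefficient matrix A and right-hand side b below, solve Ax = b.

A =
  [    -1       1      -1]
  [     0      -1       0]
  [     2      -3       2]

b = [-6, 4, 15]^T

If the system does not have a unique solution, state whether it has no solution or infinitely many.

Row-reduce:
R1 ← R1 / (-1).
R3 ← R3 − 2·R1.
R2 ← R2 / (-1).
R1 ← R1 + 1·R2.
R3 ← R3 + 1·R2.
Row 3 reduces to 0 = -1, a contradiction. The system is inconsistent.

no solution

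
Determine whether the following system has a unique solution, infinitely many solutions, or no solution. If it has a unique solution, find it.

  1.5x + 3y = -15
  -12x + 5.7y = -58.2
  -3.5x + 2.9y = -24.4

x = 2, y = -6

Row-reduce the augmented matrix:
R1 ← R1 / (3/2).
R2 ← R2 + 12·R1.
R3 ← R3 + 7/2·R1.
R2 ← R2 / (297/10).
R1 ← R1 − 2·R2.
R3 ← R3 − 99/10·R2.
R3 reduces to 0 = 0, so the extra equation is consistent.
Reading off the reduced rows gives x = 2, y = -6.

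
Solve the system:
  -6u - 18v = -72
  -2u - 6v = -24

Row-reduce:
R1 ← R1 / (-6).
R2 ← R2 + 2·R1.
Rank is 1 with 2 unknowns, leaving v free.

infinitely many solutions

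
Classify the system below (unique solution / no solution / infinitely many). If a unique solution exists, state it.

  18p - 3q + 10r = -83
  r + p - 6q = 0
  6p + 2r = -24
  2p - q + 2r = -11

no solution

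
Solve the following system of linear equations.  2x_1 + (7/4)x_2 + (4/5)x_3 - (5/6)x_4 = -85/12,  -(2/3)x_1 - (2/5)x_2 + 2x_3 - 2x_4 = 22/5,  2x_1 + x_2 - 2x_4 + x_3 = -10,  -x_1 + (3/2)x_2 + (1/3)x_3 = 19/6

Row-reduce the augmented matrix:
R1 ← R1 / (2).
R2 ← R2 + 2/3·R1.
R3 ← R3 − 2·R1.
R4 ← R4 + 1·R1.
R2 ← R2 / (11/60).
R1 ← R1 − 7/8·R2.
R3 ← R3 + 3/4·R2.
R4 ← R4 − 19/8·R2.
R3 ← R3 / (521/55).
R1 ← R1 + 573/55·R3.
R2 ← R2 − 136/11·R3.
R4 ← R4 + 4724/165·R3.
R4 ← R4 / (-12184/4689).
R1 ← R1 + 561/521·R4.
R2 ← R2 − 1970/1563·R4.
R3 ← R3 + 1730/1563·R4.
Reading off the reduced rows gives x_1 = -3, x_2 = -1, x_3 = 5, x_4 = 4.

x_1 = -3, x_2 = -1, x_3 = 5, x_4 = 4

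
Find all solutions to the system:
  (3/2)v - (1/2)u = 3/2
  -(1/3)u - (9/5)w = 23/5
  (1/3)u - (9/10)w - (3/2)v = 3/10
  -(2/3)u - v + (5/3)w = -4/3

no solution

Row-reduce:
R1 ← R1 / (-1/2).
R2 ← R2 + 1/3·R1.
R3 ← R3 − 1/3·R1.
R4 ← R4 + 2/3·R1.
R2 ← R2 / (-1).
R1 ← R1 + 3·R2.
R3 ← R3 + 1/2·R2.
R4 ← R4 + 3·R2.
Swap R3 and R4.
R3 ← R3 / (106/15).
R1 ← R1 − 27/5·R3.
R2 ← R2 − 9/5·R3.
Row 4 reduces to 0 = -1/2, a contradiction. The system is inconsistent.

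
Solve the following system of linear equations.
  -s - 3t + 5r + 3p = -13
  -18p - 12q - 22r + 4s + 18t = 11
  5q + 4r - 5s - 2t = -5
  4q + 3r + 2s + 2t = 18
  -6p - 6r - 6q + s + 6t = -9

no solution

Row-reduce:
R1 ← R1 / (3).
R2 ← R2 + 18·R1.
R5 ← R5 + 6·R1.
R2 ← R2 / (-12).
R3 ← R3 − 5·R2.
R4 ← R4 − 4·R2.
R5 ← R5 + 6·R2.
R3 ← R3 / (22/3).
R1 ← R1 − 5/3·R3.
R2 ← R2 + 2/3·R3.
R4 ← R4 − 17/3·R3.
R4 ← R4 / (257/44).
R1 ← R1 − 131/132·R4.
R2 ← R2 + 4/11·R4.
R3 ← R3 + 35/44·R4.
Row 5 reduces to 0 = -3/2, a contradiction. The system is inconsistent.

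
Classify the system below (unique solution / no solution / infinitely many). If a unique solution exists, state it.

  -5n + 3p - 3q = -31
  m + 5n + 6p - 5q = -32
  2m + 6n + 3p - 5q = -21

Row-reduce:
Swap R1 and R2.
R3 ← R3 − 2·R1.
R2 ← R2 / (-5).
R1 ← R1 − 5·R2.
R3 ← R3 + 4·R2.
R3 ← R3 / (-57/5).
R1 ← R1 − 9·R3.
R2 ← R2 + 3/5·R3.
Rank is 3 with 4 unknowns, leaving q free.

infinitely many solutions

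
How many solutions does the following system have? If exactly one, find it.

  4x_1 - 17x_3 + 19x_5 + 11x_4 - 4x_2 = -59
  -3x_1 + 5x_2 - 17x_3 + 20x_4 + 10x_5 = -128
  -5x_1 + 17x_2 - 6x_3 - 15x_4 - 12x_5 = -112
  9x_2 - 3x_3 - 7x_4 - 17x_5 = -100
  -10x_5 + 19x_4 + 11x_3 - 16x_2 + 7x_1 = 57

x_1 = -3, x_2 = -5, x_3 = 6, x_4 = -2, x_5 = 3

Row-reduce the augmented matrix:
R1 ← R1 / (4).
R2 ← R2 + 3·R1.
R3 ← R3 + 5·R1.
R5 ← R5 − 7·R1.
R2 ← R2 / (2).
R1 ← R1 + 1·R2.
R3 ← R3 − 12·R2.
R4 ← R4 − 9·R2.
R5 ← R5 + 9·R2.
R3 ← R3 / (605/4).
R1 ← R1 + 153/8·R3.
R2 ← R2 + 119/8·R3.
R4 ← R4 − 1047/8·R3.
R5 ← R5 + 745/8·R3.
R4 ← R4 / (8242/605).
R1 ← R1 + 2853/605·R4.
R2 ← R2 + 1614/605·R4.
R3 ← R3 + 683/605·R4.
R5 ← R5 − 2631/121·R4.
R5 ← R5 / (1851/16484).
R1 ← R1 + 189/52·R5.
R2 ← R2 + 12627/4121·R5.
R3 ← R3 + 28773/16484·R5.
R4 ← R4 + 12575/16484·R5.
Reading off the reduced rows gives x_1 = -3, x_2 = -5, x_3 = 6, x_4 = -2, x_5 = 3.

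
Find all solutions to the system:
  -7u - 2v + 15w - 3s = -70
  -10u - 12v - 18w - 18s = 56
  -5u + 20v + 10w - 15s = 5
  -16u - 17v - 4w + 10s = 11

u = -2, v = 3, w = -5, s = 1

Row-reduce the augmented matrix:
R1 ← R1 / (-7).
R2 ← R2 + 10·R1.
R3 ← R3 + 5·R1.
R4 ← R4 + 16·R1.
R2 ← R2 / (-64/7).
R1 ← R1 − 2/7·R2.
R3 ← R3 − 150/7·R2.
R4 ← R4 + 87/7·R2.
R3 ← R3 / (-745/8).
R1 ← R1 + 27/8·R3.
R2 ← R2 − 69/16·R3.
R4 ← R4 − 245/16·R3.
R4 ← R4 / (4187/149).
R1 ← R1 − 243/149·R4.
R2 ← R2 + 87/149·R4.
R3 ← R3 − 72/149·R4.
Reading off the reduced rows gives u = -2, v = 3, w = -5, s = 1.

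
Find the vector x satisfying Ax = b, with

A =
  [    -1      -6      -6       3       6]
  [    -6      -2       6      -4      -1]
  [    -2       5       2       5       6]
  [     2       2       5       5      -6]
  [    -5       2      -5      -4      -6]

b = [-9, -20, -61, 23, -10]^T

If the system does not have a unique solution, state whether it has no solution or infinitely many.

x_1 = 6, x_2 = -4, x_3 = 0, x_4 = -1, x_5 = -4

Row-reduce the augmented matrix:
R1 ← R1 / (-1).
R2 ← R2 + 6·R1.
R3 ← R3 + 2·R1.
R4 ← R4 − 2·R1.
R5 ← R5 + 5·R1.
R2 ← R2 / (34).
R1 ← R1 − 6·R2.
R3 ← R3 − 17·R2.
R4 ← R4 + 10·R2.
R5 ← R5 − 32·R2.
R3 ← R3 / (-7).
R1 ← R1 + 24/17·R3.
R2 ← R2 − 21/17·R3.
R4 ← R4 − 91/17·R3.
R5 ← R5 + 247/17·R3.
R4 ← R4 / (207/17).
R1 ← R1 + 135/119·R4.
R2 ← R2 − 19/17·R4.
R3 ← R3 + 10/7·R4.
R5 ← R5 + 2267/119·R4.
R5 ← R5 / (-9566/483).
R1 ← R1 + 501/322·R5.
R2 ← R2 − 95/138·R5.
R3 ← R3 + 1195/966·R5.
R4 ← R4 − 53/138·R5.
Reading off the reduced rows gives x_1 = 6, x_2 = -4, x_3 = 0, x_4 = -1, x_5 = -4.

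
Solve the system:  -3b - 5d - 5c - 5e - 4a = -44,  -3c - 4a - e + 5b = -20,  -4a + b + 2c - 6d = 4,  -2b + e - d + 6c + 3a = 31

infinitely many solutions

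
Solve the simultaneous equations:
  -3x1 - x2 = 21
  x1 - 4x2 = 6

x1 = -6, x2 = -3

Row-reduce the augmented matrix:
R1 ← R1 / (-3).
R2 ← R2 − 1·R1.
R2 ← R2 / (-13/3).
R1 ← R1 − 1/3·R2.
Reading off the reduced rows gives x1 = -6, x2 = -3.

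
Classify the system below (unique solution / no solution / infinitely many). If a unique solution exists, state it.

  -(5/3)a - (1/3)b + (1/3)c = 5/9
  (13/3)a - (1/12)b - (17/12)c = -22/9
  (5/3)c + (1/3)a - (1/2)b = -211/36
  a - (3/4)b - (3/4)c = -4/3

a = -4/3, b = 5/2, c = -5/2

Row-reduce the augmented matrix:
R1 ← R1 / (-5/3).
R2 ← R2 − 13/3·R1.
R3 ← R3 − 1/3·R1.
R4 ← R4 − 1·R1.
R2 ← R2 / (-19/20).
R1 ← R1 − 1/5·R2.
R3 ← R3 + 17/30·R2.
R4 ← R4 + 19/20·R2.
R3 ← R3 / (235/114).
R1 ← R1 + 6/19·R3.
R2 ← R2 − 11/19·R3.
R4 reduces to 0 = 0, so the extra equation is consistent.
Reading off the reduced rows gives a = -4/3, b = 5/2, c = -5/2.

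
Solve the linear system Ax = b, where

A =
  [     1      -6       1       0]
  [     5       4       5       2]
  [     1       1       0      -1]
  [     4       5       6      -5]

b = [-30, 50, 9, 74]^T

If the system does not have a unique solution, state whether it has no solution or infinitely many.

Row-reduce the augmented matrix:
R2 ← R2 − 5·R1.
R3 ← R3 − 1·R1.
R4 ← R4 − 4·R1.
R2 ← R2 / (34).
R1 ← R1 + 6·R2.
R3 ← R3 − 7·R2.
R4 ← R4 − 29·R2.
R3 ← R3 / (-1).
R1 ← R1 − 1·R3.
R4 ← R4 − 2·R3.
R4 ← R4 / (-162/17).
R1 ← R1 + 18/17·R4.
R2 ← R2 − 1/17·R4.
R3 ← R3 − 24/17·R4.
Reading off the reduced rows gives x_1 = 1, x_2 = 6, x_3 = 5, x_4 = -2.

x_1 = 1, x_2 = 6, x_3 = 5, x_4 = -2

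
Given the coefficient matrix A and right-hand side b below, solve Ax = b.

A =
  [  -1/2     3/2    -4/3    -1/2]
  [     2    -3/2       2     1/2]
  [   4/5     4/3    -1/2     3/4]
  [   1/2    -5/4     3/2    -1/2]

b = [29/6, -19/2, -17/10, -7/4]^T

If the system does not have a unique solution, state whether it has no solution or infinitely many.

Row-reduce the augmented matrix:
R1 ← R1 / (-1/2).
R2 ← R2 − 2·R1.
R3 ← R3 − 4/5·R1.
R4 ← R4 − 1/2·R1.
R2 ← R2 / (9/2).
R1 ← R1 + 3·R2.
R3 ← R3 − 56/15·R2.
R4 ← R4 − 1/4·R2.
R3 ← R3 / (107/810).
R1 ← R1 − 4/9·R3.
R2 ← R2 + 20/27·R3.
R4 ← R4 − 19/54·R3.
R4 ← R4 / (-877/214).
R1 ← R1 + 430/107·R4.
R2 ← R2 − 681/107·R4.
R3 ← R3 − 1935/214·R4.
Reading off the reduced rows gives x_1 = -4, x_2 = 3, x_3 = 2, x_4 = -2.

x_1 = -4, x_2 = 3, x_3 = 2, x_4 = -2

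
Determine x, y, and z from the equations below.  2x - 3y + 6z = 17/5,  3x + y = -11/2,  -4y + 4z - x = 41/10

x = -5/2, y = 2, z = 12/5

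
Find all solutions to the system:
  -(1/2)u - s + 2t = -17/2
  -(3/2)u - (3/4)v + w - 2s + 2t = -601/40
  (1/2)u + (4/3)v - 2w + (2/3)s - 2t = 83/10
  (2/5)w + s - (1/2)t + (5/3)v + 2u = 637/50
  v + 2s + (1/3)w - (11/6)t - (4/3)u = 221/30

Row-reduce the augmented matrix:
R1 ← R1 / (-1/2).
R2 ← R2 + 3/2·R1.
R3 ← R3 − 1/2·R1.
R4 ← R4 − 2·R1.
R5 ← R5 + 4/3·R1.
R2 ← R2 / (-3/4).
R3 ← R3 − 4/3·R2.
R4 ← R4 − 5/3·R2.
R5 ← R5 − 1·R2.
R3 ← R3 / (-2/9).
R2 ← R2 + 4/3·R3.
R4 ← R4 − 118/45·R3.
R5 ← R5 − 5/3·R3.
R4 ← R4 / (244/15).
R1 ← R1 − 2·R4.
R2 ← R2 + 10·R4.
R3 ← R3 + 13/2·R4.
R5 ← R5 − 101/6·R4.
R5 ← R5 / (65699/2928).
R1 ← R1 − 1583/244·R5.
R2 ← R2 + 1083/244·R5.
R3 ← R3 + 2035/976·R5.
R4 ← R4 + 2559/488·R5.
Reading off the reduced rows gives u = 3, v = 3/2, w = 3/5, s = 3, t = -2.

u = 3, v = 3/2, w = 3/5, s = 3, t = -2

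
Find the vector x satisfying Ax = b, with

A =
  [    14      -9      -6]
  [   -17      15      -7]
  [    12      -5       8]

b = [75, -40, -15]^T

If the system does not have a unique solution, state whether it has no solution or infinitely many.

Row-reduce the augmented matrix:
R1 ← R1 / (14).
R2 ← R2 + 17·R1.
R3 ← R3 − 12·R1.
R2 ← R2 / (57/14).
R1 ← R1 + 9/14·R2.
R3 ← R3 − 19/7·R2.
R3 ← R3 / (68/3).
R1 ← R1 + 51/19·R3.
R2 ← R2 + 200/57·R3.
Reading off the reduced rows gives x_1 = 0, x_2 = -5, x_3 = -5.

x_1 = 0, x_2 = -5, x_3 = -5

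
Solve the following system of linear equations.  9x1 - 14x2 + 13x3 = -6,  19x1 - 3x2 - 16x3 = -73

infinitely many solutions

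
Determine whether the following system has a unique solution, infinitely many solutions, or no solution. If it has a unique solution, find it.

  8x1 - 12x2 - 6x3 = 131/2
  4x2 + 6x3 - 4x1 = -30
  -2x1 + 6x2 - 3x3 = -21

no solution

Row-reduce:
R1 ← R1 / (8).
R2 ← R2 + 4·R1.
R3 ← R3 + 2·R1.
R2 ← R2 / (-2).
R1 ← R1 + 3/2·R2.
R3 ← R3 − 3·R2.
Row 3 reduces to 0 = -1/2, a contradiction. The system is inconsistent.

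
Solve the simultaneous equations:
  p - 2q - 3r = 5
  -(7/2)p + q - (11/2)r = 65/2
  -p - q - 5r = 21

no solution

Row-reduce:
R2 ← R2 + 7/2·R1.
R3 ← R3 + 1·R1.
R2 ← R2 / (-6).
R1 ← R1 + 2·R2.
R3 ← R3 + 3·R2.
Row 3 reduces to 0 = 1, a contradiction. The system is inconsistent.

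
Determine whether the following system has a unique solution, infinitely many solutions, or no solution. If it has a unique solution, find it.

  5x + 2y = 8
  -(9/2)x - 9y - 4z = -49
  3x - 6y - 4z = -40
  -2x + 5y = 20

Row-reduce:
R1 ← R1 / (5).
R2 ← R2 + 9/2·R1.
R3 ← R3 − 3·R1.
R4 ← R4 + 2·R1.
R2 ← R2 / (-36/5).
R1 ← R1 − 2/5·R2.
R3 ← R3 + 36/5·R2.
R4 ← R4 − 29/5·R2.
Swap R3 and R4.
R3 ← R3 / (-29/9).
R1 ← R1 + 2/9·R3.
R2 ← R2 − 5/9·R3.
Row 4 reduces to 0 = -3, a contradiction. The system is inconsistent.

no solution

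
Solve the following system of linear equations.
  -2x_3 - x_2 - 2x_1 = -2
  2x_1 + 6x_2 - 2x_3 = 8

Row-reduce:
R1 ← R1 / (-2).
R2 ← R2 − 2·R1.
R2 ← R2 / (5).
R1 ← R1 − 1/2·R2.
Rank is 2 with 3 unknowns, leaving x_3 free.

infinitely many solutions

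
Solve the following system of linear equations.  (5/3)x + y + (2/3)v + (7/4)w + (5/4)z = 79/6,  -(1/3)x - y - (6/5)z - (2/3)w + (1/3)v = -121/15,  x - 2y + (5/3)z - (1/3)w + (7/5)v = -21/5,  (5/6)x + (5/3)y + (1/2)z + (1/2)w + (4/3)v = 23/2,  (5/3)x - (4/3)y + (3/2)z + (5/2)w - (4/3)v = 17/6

Row-reduce:
R1 ← R1 / (5/3).
R2 ← R2 + 1/3·R1.
R3 ← R3 − 1·R1.
R4 ← R4 − 5/6·R1.
R5 ← R5 − 5/3·R1.
R2 ← R2 / (-4/5).
R1 ← R1 − 3/5·R2.
R3 ← R3 + 13/5·R2.
R4 ← R4 − 7/6·R2.
R5 ← R5 + 7/3·R2.
R3 ← R3 / (961/240).
R1 ← R1 − 3/80·R3.
R2 ← R2 − 19/16·R3.
R4 ← R4 + 145/96·R3.
R5 ← R5 − 145/48·R3.
R4 ← R4 / (-8393/8649).
R1 ← R1 − 784/961·R4.
R2 ← R2 − 1444/2883·R4.
R3 ← R3 + 85/961·R4.
R5 ← R5 − 16786/8649·R4.
Row 5 reduces to 0 = -1/2, a contradiction. The system is inconsistent.

no solution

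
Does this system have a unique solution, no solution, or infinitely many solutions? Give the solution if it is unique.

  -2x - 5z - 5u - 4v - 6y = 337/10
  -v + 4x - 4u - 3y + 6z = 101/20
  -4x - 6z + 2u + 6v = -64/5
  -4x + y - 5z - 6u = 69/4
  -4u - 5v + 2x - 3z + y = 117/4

x = 1, y = -3/4, z = -2, u = -2, v = -14/5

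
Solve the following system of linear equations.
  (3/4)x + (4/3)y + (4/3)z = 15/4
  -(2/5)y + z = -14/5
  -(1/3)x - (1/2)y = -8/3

x = 5, y = 2, z = -2

Row-reduce the augmented matrix:
R1 ← R1 / (3/4).
R3 ← R3 + 1/3·R1.
R2 ← R2 / (-2/5).
R1 ← R1 − 16/9·R2.
R3 ← R3 − 5/54·R2.
R3 ← R3 / (89/108).
R1 ← R1 − 56/9·R3.
R2 ← R2 + 5/2·R3.
Reading off the reduced rows gives x = 5, y = 2, z = -2.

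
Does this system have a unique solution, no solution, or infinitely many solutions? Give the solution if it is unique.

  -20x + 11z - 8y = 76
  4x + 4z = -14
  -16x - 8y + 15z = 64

no solution

Row-reduce:
R1 ← R1 / (-20).
R2 ← R2 − 4·R1.
R3 ← R3 + 16·R1.
R2 ← R2 / (-8/5).
R1 ← R1 − 2/5·R2.
R3 ← R3 + 8/5·R2.
Row 3 reduces to 0 = 2, a contradiction. The system is inconsistent.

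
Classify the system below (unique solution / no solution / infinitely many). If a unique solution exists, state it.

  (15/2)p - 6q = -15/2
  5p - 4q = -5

infinitely many solutions

Row-reduce:
R1 ← R1 / (15/2).
R2 ← R2 − 5·R1.
Rank is 1 with 2 unknowns, leaving q free.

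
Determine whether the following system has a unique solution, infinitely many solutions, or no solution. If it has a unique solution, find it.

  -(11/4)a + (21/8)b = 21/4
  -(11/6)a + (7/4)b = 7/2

infinitely many solutions

Row-reduce:
R1 ← R1 / (-11/4).
R2 ← R2 + 11/6·R1.
Rank is 1 with 2 unknowns, leaving b free.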